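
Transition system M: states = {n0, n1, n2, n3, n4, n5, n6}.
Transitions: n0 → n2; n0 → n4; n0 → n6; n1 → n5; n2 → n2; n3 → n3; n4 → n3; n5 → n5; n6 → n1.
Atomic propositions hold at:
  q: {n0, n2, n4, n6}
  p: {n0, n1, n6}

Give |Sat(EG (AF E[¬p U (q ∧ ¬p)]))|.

Sat(¬p) = {n2, n3, n4, n5}
Sat(q ∧ ¬p) = {n2, n4}
E[¬p U (q ∧ ¬p)]: least fixpoint, start Z0 = Sat((q ∧ ¬p)) = {n2, n4}, add states in Sat(¬p) with some successor in Z. Already a fixed point.
Sat(E[¬p U (q ∧ ¬p)]) = {n2, n4}
AF E[¬p U (q ∧ ¬p)]: least fixpoint, start Z0 = {n2, n4}, add states with every successor in Z. Already a fixed point.
Sat(AF E[¬p U (q ∧ ¬p)]) = {n2, n4}
EG (AF E[¬p U (q ∧ ¬p)]): greatest fixpoint, start Z0 = {n2, n4}, keep only states in Sat with some successor in Z. Z1 = {n2}; fixed.
Sat(EG (AF E[¬p U (q ∧ ¬p)])) = {n2}
|Sat(EG (AF E[¬p U (q ∧ ¬p)]))| = |{n2}| = 1.

1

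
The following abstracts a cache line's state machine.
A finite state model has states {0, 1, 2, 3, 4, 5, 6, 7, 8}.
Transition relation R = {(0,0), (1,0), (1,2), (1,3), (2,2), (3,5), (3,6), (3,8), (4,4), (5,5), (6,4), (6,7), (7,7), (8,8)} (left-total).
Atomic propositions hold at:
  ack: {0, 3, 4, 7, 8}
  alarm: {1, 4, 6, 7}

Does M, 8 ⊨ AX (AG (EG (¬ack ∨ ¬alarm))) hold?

Sat(¬ack) = {1, 2, 5, 6}
Sat(¬alarm) = {0, 2, 3, 5, 8}
Sat(¬ack ∨ ¬alarm) = {0, 1, 2, 3, 5, 6, 8}
EG (¬ack ∨ ¬alarm): greatest fixpoint, start Z0 = {0, 1, 2, 3, 5, 6, 8}, keep only states in Sat with some successor in Z. Z1 = {0, 1, 2, 3, 5, 8}; fixed.
Sat(EG (¬ack ∨ ¬alarm)) = {0, 1, 2, 3, 5, 8}
AG (EG (¬ack ∨ ¬alarm)): greatest fixpoint, start Z0 = {0, 1, 2, 3, 5, 8}, keep only states in Sat with every successor in Z. Z1 = {0, 1, 2, 5, 8}; Z2 = {0, 2, 5, 8}; fixed.
Sat(AG (EG (¬ack ∨ ¬alarm))) = {0, 2, 5, 8}
Sat(AX (AG (EG (¬ack ∨ ¬alarm)))) = {s : every successor in {0, 2, 5, 8}} = {0, 2, 5, 8}
8 ∈ Sat(AX (AG (EG (¬ack ∨ ¬alarm)))) = {0, 2, 5, 8}, so the formula holds at 8.

Yes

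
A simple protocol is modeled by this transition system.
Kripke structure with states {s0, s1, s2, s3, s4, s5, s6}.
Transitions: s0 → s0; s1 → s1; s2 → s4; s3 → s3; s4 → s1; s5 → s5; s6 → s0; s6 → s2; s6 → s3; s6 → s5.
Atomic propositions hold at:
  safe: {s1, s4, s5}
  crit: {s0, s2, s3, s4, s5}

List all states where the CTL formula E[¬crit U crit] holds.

{s0, s2, s3, s4, s5, s6}

Sat(¬crit) = {s1, s6}
E[¬crit U crit]: least fixpoint, start Z0 = Sat(crit) = {s0, s2, s3, s4, s5}, add states in Sat(¬crit) with some successor in Z. Z1 = {s0, s2, s3, s4, s5, s6}; fixed.
Sat(E[¬crit U crit]) = {s0, s2, s3, s4, s5, s6}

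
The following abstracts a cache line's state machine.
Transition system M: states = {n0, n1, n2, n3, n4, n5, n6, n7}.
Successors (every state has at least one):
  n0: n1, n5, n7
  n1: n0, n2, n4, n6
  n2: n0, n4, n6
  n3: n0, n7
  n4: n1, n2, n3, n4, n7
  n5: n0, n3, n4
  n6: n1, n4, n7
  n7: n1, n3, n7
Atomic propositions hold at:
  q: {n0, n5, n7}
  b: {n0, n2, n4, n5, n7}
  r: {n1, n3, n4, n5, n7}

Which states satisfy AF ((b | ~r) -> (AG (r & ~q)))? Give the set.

{n1, n3}

Sat(~r) = {n0, n2, n6}
Sat(b | ~r) = {n0, n2, n4, n5, n6, n7}
Sat(~q) = {n1, n2, n3, n4, n6}
Sat(r & ~q) = {n1, n3, n4}
AG (r & ~q): greatest fixpoint, start Z0 = {n1, n3, n4}, keep only states in Sat with every successor in Z. Z1 = ∅; fixed.
Sat(AG (r & ~q)) = ∅
Sat((b | ~r) -> (AG (r & ~q))) = {n1, n3}
AF ((b | ~r) -> (AG (r & ~q))): least fixpoint, start Z0 = {n1, n3}, add states with every successor in Z. Already a fixed point.
Sat(AF ((b | ~r) -> (AG (r & ~q)))) = {n1, n3}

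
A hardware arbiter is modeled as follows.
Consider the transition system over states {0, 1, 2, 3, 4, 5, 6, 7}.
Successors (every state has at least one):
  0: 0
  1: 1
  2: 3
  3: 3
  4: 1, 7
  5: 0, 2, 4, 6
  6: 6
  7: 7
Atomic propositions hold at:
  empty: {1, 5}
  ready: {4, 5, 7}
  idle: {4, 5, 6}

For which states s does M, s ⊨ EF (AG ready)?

AG ready: greatest fixpoint, start Z0 = {4, 5, 7}, keep only states in Sat with every successor in Z. Z1 = {7}; fixed.
Sat(AG ready) = {7}
EF (AG ready): least fixpoint, start Z0 = {7}, add states with some successor in Z. Z1 = {4, 7}; Z2 = {4, 5, 7}; fixed.
Sat(EF (AG ready)) = {4, 5, 7}

{4, 5, 7}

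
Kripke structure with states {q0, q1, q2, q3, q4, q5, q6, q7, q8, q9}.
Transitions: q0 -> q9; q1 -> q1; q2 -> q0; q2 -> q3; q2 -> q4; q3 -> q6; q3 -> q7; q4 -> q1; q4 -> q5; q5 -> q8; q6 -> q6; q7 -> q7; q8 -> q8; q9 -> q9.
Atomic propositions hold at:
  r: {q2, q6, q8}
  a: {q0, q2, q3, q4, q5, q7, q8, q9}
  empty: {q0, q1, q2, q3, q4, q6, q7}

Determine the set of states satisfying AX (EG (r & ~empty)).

{q5, q8}

Sat(~empty) = {q5, q8, q9}
Sat(r & ~empty) = {q8}
EG (r & ~empty): greatest fixpoint, start Z0 = {q8}, keep only states in Sat with some successor in Z. Already a fixed point.
Sat(EG (r & ~empty)) = {q8}
Sat(AX (EG (r & ~empty))) = {s : every successor in {q8}} = {q5, q8}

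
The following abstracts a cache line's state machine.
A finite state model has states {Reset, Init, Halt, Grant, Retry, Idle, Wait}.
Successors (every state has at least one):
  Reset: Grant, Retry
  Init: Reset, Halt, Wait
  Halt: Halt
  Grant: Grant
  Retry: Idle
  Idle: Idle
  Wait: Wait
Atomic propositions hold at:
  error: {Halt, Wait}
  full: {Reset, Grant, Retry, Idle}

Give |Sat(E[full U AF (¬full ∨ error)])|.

3

Sat(¬full) = {Init, Halt, Wait}
Sat(¬full ∨ error) = {Init, Halt, Wait}
AF (¬full ∨ error): least fixpoint, start Z0 = {Init, Halt, Wait}, add states with every successor in Z. Already a fixed point.
Sat(AF (¬full ∨ error)) = {Init, Halt, Wait}
E[full U AF (¬full ∨ error)]: least fixpoint, start Z0 = Sat(AF (¬full ∨ error)) = {Init, Halt, Wait}, add states in Sat(full) with some successor in Z. Already a fixed point.
Sat(E[full U AF (¬full ∨ error)]) = {Init, Halt, Wait}
|Sat(E[full U AF (¬full ∨ error)])| = |{Init, Halt, Wait}| = 3.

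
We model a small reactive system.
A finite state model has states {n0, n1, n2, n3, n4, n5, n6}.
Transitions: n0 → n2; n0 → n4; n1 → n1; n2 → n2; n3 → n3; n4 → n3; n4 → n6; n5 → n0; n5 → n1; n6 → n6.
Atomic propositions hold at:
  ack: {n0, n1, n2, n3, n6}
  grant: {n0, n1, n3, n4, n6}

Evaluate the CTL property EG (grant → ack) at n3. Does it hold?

Yes

Sat(grant → ack) = {n0, n1, n2, n3, n5, n6}
EG (grant → ack): greatest fixpoint, start Z0 = {n0, n1, n2, n3, n5, n6}, keep only states in Sat with some successor in Z. Already a fixed point.
Sat(EG (grant → ack)) = {n0, n1, n2, n3, n5, n6}
n3 ∈ Sat(EG (grant → ack)) = {n0, n1, n2, n3, n5, n6}, so the formula holds at n3.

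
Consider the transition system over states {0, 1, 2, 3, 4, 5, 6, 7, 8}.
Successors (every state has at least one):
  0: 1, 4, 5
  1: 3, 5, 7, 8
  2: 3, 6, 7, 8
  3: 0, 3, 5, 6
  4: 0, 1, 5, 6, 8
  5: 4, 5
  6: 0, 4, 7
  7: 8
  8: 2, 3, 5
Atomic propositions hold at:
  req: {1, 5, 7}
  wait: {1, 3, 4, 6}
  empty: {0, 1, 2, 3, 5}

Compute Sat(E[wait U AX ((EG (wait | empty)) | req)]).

Sat(wait | empty) = {0, 1, 2, 3, 4, 5, 6}
EG (wait | empty): greatest fixpoint, start Z0 = {0, 1, 2, 3, 4, 5, 6}, keep only states in Sat with some successor in Z. Already a fixed point.
Sat(EG (wait | empty)) = {0, 1, 2, 3, 4, 5, 6}
Sat((EG (wait | empty)) | req) = {0, 1, 2, 3, 4, 5, 6, 7}
Sat(AX ((EG (wait | empty)) | req)) = {s : every successor in {0, 1, 2, 3, 4, 5, 6, 7}} = {0, 3, 5, 6, 8}
E[wait U AX ((EG (wait | empty)) | req)]: least fixpoint, start Z0 = Sat(AX ((EG (wait | empty)) | req)) = {0, 3, 5, 6, 8}, add states in Sat(wait) with some successor in Z. Z1 = {0, 1, 3, 4, 5, 6, 8}; fixed.
Sat(E[wait U AX ((EG (wait | empty)) | req)]) = {0, 1, 3, 4, 5, 6, 8}

{0, 1, 3, 4, 5, 6, 8}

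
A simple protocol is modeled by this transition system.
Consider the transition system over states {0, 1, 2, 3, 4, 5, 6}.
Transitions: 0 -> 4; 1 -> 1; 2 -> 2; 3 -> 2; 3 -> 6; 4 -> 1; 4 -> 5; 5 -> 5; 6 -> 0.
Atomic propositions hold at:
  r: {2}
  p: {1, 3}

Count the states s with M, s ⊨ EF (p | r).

6

Sat(p | r) = {1, 2, 3}
EF (p | r): least fixpoint, start Z0 = {1, 2, 3}, add states with some successor in Z. Z1 = {1, 2, 3, 4}; Z2 = {0, 1, 2, 3, 4}; Z3 = {0, 1, 2, 3, 4, 6}; fixed.
Sat(EF (p | r)) = {0, 1, 2, 3, 4, 6}
|Sat(EF (p | r))| = |{0, 1, 2, 3, 4, 6}| = 6.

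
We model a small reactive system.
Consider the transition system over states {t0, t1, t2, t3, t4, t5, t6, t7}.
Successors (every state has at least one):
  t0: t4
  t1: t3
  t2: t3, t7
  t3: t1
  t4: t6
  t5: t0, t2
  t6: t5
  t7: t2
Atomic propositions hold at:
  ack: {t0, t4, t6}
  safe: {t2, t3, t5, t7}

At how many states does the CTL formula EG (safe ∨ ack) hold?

6

Sat(safe ∨ ack) = {t0, t2, t3, t4, t5, t6, t7}
EG (safe ∨ ack): greatest fixpoint, start Z0 = {t0, t2, t3, t4, t5, t6, t7}, keep only states in Sat with some successor in Z. Z1 = {t0, t2, t4, t5, t6, t7}; fixed.
Sat(EG (safe ∨ ack)) = {t0, t2, t4, t5, t6, t7}
|Sat(EG (safe ∨ ack))| = |{t0, t2, t4, t5, t6, t7}| = 6.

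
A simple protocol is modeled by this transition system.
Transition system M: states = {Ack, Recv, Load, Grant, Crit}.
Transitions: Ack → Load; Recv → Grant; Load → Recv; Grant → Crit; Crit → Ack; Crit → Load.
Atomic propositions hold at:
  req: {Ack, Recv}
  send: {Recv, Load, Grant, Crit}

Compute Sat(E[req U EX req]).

{Ack, Load, Crit}

Sat(EX req) = {s : some successor in {Ack, Recv}} = {Load, Crit}
E[req U EX req]: least fixpoint, start Z0 = Sat(EX req) = {Load, Crit}, add states in Sat(req) with some successor in Z. Z1 = {Ack, Load, Crit}; fixed.
Sat(E[req U EX req]) = {Ack, Load, Crit}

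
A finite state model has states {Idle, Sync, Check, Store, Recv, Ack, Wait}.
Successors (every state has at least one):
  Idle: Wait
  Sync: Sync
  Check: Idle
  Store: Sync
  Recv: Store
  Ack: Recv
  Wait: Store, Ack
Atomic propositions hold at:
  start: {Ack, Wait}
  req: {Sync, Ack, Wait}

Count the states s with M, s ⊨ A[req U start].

A[req U start]: least fixpoint, start Z0 = Sat(start) = {Ack, Wait}, add states in Sat(req) with every successor in Z. Already a fixed point.
Sat(A[req U start]) = {Ack, Wait}
|Sat(A[req U start])| = |{Ack, Wait}| = 2.

2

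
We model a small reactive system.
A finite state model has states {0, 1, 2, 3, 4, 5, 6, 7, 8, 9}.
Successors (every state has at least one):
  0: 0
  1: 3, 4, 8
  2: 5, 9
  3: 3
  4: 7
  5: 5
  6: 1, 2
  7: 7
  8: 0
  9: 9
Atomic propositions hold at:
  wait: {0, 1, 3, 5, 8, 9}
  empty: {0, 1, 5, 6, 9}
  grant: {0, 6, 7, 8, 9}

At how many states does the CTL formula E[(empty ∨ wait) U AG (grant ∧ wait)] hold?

5

Sat(empty ∨ wait) = {0, 1, 3, 5, 6, 8, 9}
Sat(grant ∧ wait) = {0, 8, 9}
AG (grant ∧ wait): greatest fixpoint, start Z0 = {0, 8, 9}, keep only states in Sat with every successor in Z. Already a fixed point.
Sat(AG (grant ∧ wait)) = {0, 8, 9}
E[(empty ∨ wait) U AG (grant ∧ wait)]: least fixpoint, start Z0 = Sat(AG (grant ∧ wait)) = {0, 8, 9}, add states in Sat(empty ∨ wait) with some successor in Z. Z1 = {0, 1, 8, 9}; Z2 = {0, 1, 6, 8, 9}; fixed.
Sat(E[(empty ∨ wait) U AG (grant ∧ wait)]) = {0, 1, 6, 8, 9}
|Sat(E[(empty ∨ wait) U AG (grant ∧ wait)])| = |{0, 1, 6, 8, 9}| = 5.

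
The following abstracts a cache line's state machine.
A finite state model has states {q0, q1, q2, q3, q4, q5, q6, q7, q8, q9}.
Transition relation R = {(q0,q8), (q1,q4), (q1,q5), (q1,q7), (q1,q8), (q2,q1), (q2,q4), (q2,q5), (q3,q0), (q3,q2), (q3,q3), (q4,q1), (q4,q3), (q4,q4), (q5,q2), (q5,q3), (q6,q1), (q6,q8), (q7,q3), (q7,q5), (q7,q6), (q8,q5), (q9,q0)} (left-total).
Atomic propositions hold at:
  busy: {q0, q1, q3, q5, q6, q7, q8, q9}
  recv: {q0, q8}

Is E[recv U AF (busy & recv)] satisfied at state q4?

Sat(busy & recv) = {q0, q8}
AF (busy & recv): least fixpoint, start Z0 = {q0, q8}, add states with every successor in Z. Z1 = {q0, q8, q9}; fixed.
Sat(AF (busy & recv)) = {q0, q8, q9}
E[recv U AF (busy & recv)]: least fixpoint, start Z0 = Sat(AF (busy & recv)) = {q0, q8, q9}, add states in Sat(recv) with some successor in Z. Already a fixed point.
Sat(E[recv U AF (busy & recv)]) = {q0, q8, q9}
q4 ∉ Sat(E[recv U AF (busy & recv)]) = {q0, q8, q9}, so the formula does not hold at q4.

No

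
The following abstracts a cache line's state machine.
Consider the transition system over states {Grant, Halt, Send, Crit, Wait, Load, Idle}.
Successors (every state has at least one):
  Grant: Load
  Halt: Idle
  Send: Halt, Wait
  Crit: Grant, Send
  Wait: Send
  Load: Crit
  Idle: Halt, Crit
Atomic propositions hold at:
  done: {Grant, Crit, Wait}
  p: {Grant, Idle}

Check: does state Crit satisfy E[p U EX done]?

Sat(EX done) = {s : some successor in {Grant, Crit, Wait}} = {Send, Crit, Load, Idle}
E[p U EX done]: least fixpoint, start Z0 = Sat(EX done) = {Send, Crit, Load, Idle}, add states in Sat(p) with some successor in Z. Z1 = {Grant, Send, Crit, Load, Idle}; fixed.
Sat(E[p U EX done]) = {Grant, Send, Crit, Load, Idle}
Crit ∈ Sat(E[p U EX done]) = {Grant, Send, Crit, Load, Idle}, so the formula holds at Crit.

Yes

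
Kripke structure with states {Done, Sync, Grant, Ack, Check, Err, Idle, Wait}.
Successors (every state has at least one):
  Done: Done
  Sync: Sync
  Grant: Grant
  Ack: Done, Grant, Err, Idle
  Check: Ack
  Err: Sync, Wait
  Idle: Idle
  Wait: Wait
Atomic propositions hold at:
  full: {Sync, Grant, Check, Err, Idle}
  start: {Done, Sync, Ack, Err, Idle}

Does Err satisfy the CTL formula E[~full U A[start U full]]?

Yes

Sat(~full) = {Done, Ack, Wait}
A[start U full]: least fixpoint, start Z0 = Sat(full) = {Sync, Grant, Check, Err, Idle}, add states in Sat(start) with every successor in Z. Already a fixed point.
Sat(A[start U full]) = {Sync, Grant, Check, Err, Idle}
E[~full U A[start U full]]: least fixpoint, start Z0 = Sat(A[start U full]) = {Sync, Grant, Check, Err, Idle}, add states in Sat(~full) with some successor in Z. Z1 = {Sync, Grant, Ack, Check, Err, Idle}; fixed.
Sat(E[~full U A[start U full]]) = {Sync, Grant, Ack, Check, Err, Idle}
Err ∈ Sat(E[~full U A[start U full]]) = {Sync, Grant, Ack, Check, Err, Idle}, so the formula holds at Err.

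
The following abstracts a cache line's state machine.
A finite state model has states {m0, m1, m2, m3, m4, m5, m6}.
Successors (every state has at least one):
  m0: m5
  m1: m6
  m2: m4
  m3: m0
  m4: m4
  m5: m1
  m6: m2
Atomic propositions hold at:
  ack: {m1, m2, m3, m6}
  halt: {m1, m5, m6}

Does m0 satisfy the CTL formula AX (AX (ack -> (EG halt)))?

No

EG halt: greatest fixpoint, start Z0 = {m1, m5, m6}, keep only states in Sat with some successor in Z. Z1 = {m1, m5}; Z2 = {m5}; Z3 = ∅; fixed.
Sat(EG halt) = ∅
Sat(ack -> (EG halt)) = {m0, m4, m5}
Sat(AX (ack -> (EG halt))) = {s : every successor in {m0, m4, m5}} = {m0, m2, m3, m4}
Sat(AX (AX (ack -> (EG halt)))) = {s : every successor in {m0, m2, m3, m4}} = {m2, m3, m4, m6}
m0 ∉ Sat(AX (AX (ack -> (EG halt)))) = {m2, m3, m4, m6}, so the formula does not hold at m0.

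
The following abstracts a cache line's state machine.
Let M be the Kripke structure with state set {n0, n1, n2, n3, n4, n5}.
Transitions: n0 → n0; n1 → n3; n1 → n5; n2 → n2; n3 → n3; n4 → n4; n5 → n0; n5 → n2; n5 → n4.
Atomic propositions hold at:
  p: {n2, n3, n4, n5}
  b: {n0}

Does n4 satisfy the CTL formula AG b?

AG b: greatest fixpoint, start Z0 = {n0}, keep only states in Sat with every successor in Z. Already a fixed point.
Sat(AG b) = {n0}
n4 ∉ Sat(AG b) = {n0}, so the formula does not hold at n4.

No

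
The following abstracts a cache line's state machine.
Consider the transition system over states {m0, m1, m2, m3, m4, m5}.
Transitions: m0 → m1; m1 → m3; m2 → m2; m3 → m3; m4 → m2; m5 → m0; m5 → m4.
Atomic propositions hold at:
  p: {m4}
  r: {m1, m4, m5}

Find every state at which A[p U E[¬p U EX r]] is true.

{m0, m5}

Sat(¬p) = {m0, m1, m2, m3, m5}
Sat(EX r) = {s : some successor in {m1, m4, m5}} = {m0, m5}
E[¬p U EX r]: least fixpoint, start Z0 = Sat(EX r) = {m0, m5}, add states in Sat(¬p) with some successor in Z. Already a fixed point.
Sat(E[¬p U EX r]) = {m0, m5}
A[p U E[¬p U EX r]]: least fixpoint, start Z0 = Sat(E[¬p U EX r]) = {m0, m5}, add states in Sat(p) with every successor in Z. Already a fixed point.
Sat(A[p U E[¬p U EX r]]) = {m0, m5}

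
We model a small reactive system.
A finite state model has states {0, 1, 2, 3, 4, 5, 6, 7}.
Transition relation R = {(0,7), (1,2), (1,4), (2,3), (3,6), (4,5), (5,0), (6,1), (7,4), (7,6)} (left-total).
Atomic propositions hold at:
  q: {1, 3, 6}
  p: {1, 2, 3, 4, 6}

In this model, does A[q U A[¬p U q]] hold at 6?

Sat(¬p) = {0, 5, 7}
A[¬p U q]: least fixpoint, start Z0 = Sat(q) = {1, 3, 6}, add states in Sat(¬p) with every successor in Z. Already a fixed point.
Sat(A[¬p U q]) = {1, 3, 6}
A[q U A[¬p U q]]: least fixpoint, start Z0 = Sat(A[¬p U q]) = {1, 3, 6}, add states in Sat(q) with every successor in Z. Already a fixed point.
Sat(A[q U A[¬p U q]]) = {1, 3, 6}
6 ∈ Sat(A[q U A[¬p U q]]) = {1, 3, 6}, so the formula holds at 6.

Yes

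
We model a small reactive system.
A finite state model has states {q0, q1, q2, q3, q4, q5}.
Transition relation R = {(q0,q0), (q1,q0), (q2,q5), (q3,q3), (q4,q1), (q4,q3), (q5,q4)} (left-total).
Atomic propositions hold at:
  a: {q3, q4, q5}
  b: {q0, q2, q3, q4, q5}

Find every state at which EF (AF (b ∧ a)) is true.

{q2, q3, q4, q5}

Sat(b ∧ a) = {q3, q4, q5}
AF (b ∧ a): least fixpoint, start Z0 = {q3, q4, q5}, add states with every successor in Z. Z1 = {q2, q3, q4, q5}; fixed.
Sat(AF (b ∧ a)) = {q2, q3, q4, q5}
EF (AF (b ∧ a)): least fixpoint, start Z0 = {q2, q3, q4, q5}, add states with some successor in Z. Already a fixed point.
Sat(EF (AF (b ∧ a))) = {q2, q3, q4, q5}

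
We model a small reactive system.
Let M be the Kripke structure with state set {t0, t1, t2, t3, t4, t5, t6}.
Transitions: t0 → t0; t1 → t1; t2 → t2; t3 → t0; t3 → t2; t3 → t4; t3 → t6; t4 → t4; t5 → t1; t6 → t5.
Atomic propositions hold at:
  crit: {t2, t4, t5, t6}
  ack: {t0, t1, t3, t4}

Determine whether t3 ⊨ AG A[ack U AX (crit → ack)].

Sat(crit → ack) = {t0, t1, t3, t4}
Sat(AX (crit → ack)) = {s : every successor in {t0, t1, t3, t4}} = {t0, t1, t4, t5}
A[ack U AX (crit → ack)]: least fixpoint, start Z0 = Sat(AX (crit → ack)) = {t0, t1, t4, t5}, add states in Sat(ack) with every successor in Z. Already a fixed point.
Sat(A[ack U AX (crit → ack)]) = {t0, t1, t4, t5}
AG A[ack U AX (crit → ack)]: greatest fixpoint, start Z0 = {t0, t1, t4, t5}, keep only states in Sat with every successor in Z. Already a fixed point.
Sat(AG A[ack U AX (crit → ack)]) = {t0, t1, t4, t5}
t3 ∉ Sat(AG A[ack U AX (crit → ack)]) = {t0, t1, t4, t5}, so the formula does not hold at t3.

No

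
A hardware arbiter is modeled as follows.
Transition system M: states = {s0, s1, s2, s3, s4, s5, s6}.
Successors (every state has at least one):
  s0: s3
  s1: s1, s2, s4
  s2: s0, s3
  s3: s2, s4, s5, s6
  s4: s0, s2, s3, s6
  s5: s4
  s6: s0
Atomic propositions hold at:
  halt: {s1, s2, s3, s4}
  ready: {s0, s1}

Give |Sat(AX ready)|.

1

Sat(AX ready) = {s : every successor in {s0, s1}} = {s6}
|Sat(AX ready)| = |{s6}| = 1.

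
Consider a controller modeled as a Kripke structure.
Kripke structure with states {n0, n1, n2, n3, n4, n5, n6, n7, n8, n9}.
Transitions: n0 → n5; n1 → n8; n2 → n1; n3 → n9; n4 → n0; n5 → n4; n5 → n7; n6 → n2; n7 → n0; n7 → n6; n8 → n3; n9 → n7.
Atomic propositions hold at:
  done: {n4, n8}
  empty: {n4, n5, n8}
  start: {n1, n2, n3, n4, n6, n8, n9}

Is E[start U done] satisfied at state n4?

E[start U done]: least fixpoint, start Z0 = Sat(done) = {n4, n8}, add states in Sat(start) with some successor in Z. Z1 = {n1, n4, n8}; Z2 = {n1, n2, n4, n8}; Z3 = {n1, n2, n4, n6, n8}; fixed.
Sat(E[start U done]) = {n1, n2, n4, n6, n8}
n4 ∈ Sat(E[start U done]) = {n1, n2, n4, n6, n8}, so the formula holds at n4.

Yes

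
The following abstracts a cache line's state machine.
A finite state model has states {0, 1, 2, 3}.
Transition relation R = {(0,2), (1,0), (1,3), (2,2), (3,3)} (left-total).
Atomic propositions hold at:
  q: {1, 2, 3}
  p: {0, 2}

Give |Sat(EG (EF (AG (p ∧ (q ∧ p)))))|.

3

Sat(q ∧ p) = {2}
Sat(p ∧ (q ∧ p)) = {2}
AG (p ∧ (q ∧ p)): greatest fixpoint, start Z0 = {2}, keep only states in Sat with every successor in Z. Already a fixed point.
Sat(AG (p ∧ (q ∧ p))) = {2}
EF (AG (p ∧ (q ∧ p))): least fixpoint, start Z0 = {2}, add states with some successor in Z. Z1 = {0, 2}; Z2 = {0, 1, 2}; fixed.
Sat(EF (AG (p ∧ (q ∧ p)))) = {0, 1, 2}
EG (EF (AG (p ∧ (q ∧ p)))): greatest fixpoint, start Z0 = {0, 1, 2}, keep only states in Sat with some successor in Z. Already a fixed point.
Sat(EG (EF (AG (p ∧ (q ∧ p))))) = {0, 1, 2}
|Sat(EG (EF (AG (p ∧ (q ∧ p)))))| = |{0, 1, 2}| = 3.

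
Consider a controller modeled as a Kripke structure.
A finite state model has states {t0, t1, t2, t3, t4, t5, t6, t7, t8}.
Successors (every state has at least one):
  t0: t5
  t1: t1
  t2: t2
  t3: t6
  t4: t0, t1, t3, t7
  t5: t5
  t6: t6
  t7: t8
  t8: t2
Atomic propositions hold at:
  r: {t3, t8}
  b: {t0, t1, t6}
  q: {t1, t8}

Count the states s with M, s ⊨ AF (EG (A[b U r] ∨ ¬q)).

8

A[b U r]: least fixpoint, start Z0 = Sat(r) = {t3, t8}, add states in Sat(b) with every successor in Z. Already a fixed point.
Sat(A[b U r]) = {t3, t8}
Sat(¬q) = {t0, t2, t3, t4, t5, t6, t7}
Sat(A[b U r] ∨ ¬q) = {t0, t2, t3, t4, t5, t6, t7, t8}
EG (A[b U r] ∨ ¬q): greatest fixpoint, start Z0 = {t0, t2, t3, t4, t5, t6, t7, t8}, keep only states in Sat with some successor in Z. Already a fixed point.
Sat(EG (A[b U r] ∨ ¬q)) = {t0, t2, t3, t4, t5, t6, t7, t8}
AF (EG (A[b U r] ∨ ¬q)): least fixpoint, start Z0 = {t0, t2, t3, t4, t5, t6, t7, t8}, add states with every successor in Z. Already a fixed point.
Sat(AF (EG (A[b U r] ∨ ¬q))) = {t0, t2, t3, t4, t5, t6, t7, t8}
|Sat(AF (EG (A[b U r] ∨ ¬q)))| = |{t0, t2, t3, t4, t5, t6, t7, t8}| = 8.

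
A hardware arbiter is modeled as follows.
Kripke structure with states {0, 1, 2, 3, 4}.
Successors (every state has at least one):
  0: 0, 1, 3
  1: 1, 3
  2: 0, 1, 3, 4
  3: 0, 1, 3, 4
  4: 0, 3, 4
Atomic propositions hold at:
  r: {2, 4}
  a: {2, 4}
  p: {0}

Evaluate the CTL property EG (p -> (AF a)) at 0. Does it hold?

No

AF a: least fixpoint, start Z0 = {2, 4}, add states with every successor in Z. Already a fixed point.
Sat(AF a) = {2, 4}
Sat(p -> (AF a)) = {1, 2, 3, 4}
EG (p -> (AF a)): greatest fixpoint, start Z0 = {1, 2, 3, 4}, keep only states in Sat with some successor in Z. Already a fixed point.
Sat(EG (p -> (AF a))) = {1, 2, 3, 4}
0 ∉ Sat(EG (p -> (AF a))) = {1, 2, 3, 4}, so the formula does not hold at 0.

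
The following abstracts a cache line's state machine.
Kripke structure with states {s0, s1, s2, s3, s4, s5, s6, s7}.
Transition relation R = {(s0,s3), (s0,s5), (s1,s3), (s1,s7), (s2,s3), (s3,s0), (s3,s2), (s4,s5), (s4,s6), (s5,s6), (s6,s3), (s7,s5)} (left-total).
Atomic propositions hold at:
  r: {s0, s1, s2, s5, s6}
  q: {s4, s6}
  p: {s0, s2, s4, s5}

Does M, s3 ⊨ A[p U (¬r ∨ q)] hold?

Yes

Sat(¬r) = {s3, s4, s7}
Sat(¬r ∨ q) = {s3, s4, s6, s7}
A[p U (¬r ∨ q)]: least fixpoint, start Z0 = Sat((¬r ∨ q)) = {s3, s4, s6, s7}, add states in Sat(p) with every successor in Z. Z1 = {s2, s3, s4, s5, s6, s7}; Z2 = {s0, s2, s3, s4, s5, s6, s7}; fixed.
Sat(A[p U (¬r ∨ q)]) = {s0, s2, s3, s4, s5, s6, s7}
s3 ∈ Sat(A[p U (¬r ∨ q)]) = {s0, s2, s3, s4, s5, s6, s7}, so the formula holds at s3.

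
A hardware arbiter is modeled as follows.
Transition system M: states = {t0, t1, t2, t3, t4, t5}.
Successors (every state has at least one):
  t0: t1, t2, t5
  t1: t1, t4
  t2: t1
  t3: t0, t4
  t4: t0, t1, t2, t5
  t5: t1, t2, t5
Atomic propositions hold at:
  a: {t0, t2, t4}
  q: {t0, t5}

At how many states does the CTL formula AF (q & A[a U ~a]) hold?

Sat(~a) = {t1, t3, t5}
A[a U ~a]: least fixpoint, start Z0 = Sat(~a) = {t1, t3, t5}, add states in Sat(a) with every successor in Z. Z1 = {t1, t2, t3, t5}; Z2 = {t0, t1, t2, t3, t5}; Z3 = {t0, t1, t2, t3, t4, t5}; fixed.
Sat(A[a U ~a]) = {t0, t1, t2, t3, t4, t5}
Sat(q & A[a U ~a]) = {t0, t5}
AF (q & A[a U ~a]): least fixpoint, start Z0 = {t0, t5}, add states with every successor in Z. Already a fixed point.
Sat(AF (q & A[a U ~a])) = {t0, t5}
|Sat(AF (q & A[a U ~a]))| = |{t0, t5}| = 2.

2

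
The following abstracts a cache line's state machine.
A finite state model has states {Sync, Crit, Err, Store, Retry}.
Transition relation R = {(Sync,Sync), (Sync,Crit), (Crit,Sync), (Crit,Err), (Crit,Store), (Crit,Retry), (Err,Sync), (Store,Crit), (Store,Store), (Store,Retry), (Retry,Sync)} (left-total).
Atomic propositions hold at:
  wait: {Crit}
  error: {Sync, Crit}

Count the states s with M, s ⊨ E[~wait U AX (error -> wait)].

1

Sat(~wait) = {Sync, Err, Store, Retry}
Sat(error -> wait) = {Crit, Err, Store, Retry}
Sat(AX (error -> wait)) = {s : every successor in {Crit, Err, Store, Retry}} = {Store}
E[~wait U AX (error -> wait)]: least fixpoint, start Z0 = Sat(AX (error -> wait)) = {Store}, add states in Sat(~wait) with some successor in Z. Already a fixed point.
Sat(E[~wait U AX (error -> wait)]) = {Store}
|Sat(E[~wait U AX (error -> wait)])| = |{Store}| = 1.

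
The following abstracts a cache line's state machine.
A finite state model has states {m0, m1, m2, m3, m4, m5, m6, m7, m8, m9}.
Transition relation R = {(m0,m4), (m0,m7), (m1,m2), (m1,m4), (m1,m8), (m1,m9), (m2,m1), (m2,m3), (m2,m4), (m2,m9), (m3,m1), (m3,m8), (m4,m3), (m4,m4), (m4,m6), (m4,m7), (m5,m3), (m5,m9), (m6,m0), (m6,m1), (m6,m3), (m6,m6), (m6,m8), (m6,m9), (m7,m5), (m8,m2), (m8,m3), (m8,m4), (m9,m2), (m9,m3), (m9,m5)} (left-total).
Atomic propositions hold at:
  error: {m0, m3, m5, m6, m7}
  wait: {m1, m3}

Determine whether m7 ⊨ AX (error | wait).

Yes

Sat(error | wait) = {m0, m1, m3, m5, m6, m7}
Sat(AX (error | wait)) = {s : every successor in {m0, m1, m3, m5, m6, m7}} = {m7}
m7 ∈ Sat(AX (error | wait)) = {m7}, so the formula holds at m7.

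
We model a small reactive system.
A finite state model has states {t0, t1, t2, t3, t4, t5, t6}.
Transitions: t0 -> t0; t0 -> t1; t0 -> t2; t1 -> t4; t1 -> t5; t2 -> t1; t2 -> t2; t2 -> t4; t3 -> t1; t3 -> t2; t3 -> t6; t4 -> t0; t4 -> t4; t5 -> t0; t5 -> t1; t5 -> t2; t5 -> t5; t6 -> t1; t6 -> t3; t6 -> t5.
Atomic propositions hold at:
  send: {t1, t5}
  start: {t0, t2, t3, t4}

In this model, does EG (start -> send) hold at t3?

No

Sat(start -> send) = {t1, t5, t6}
EG (start -> send): greatest fixpoint, start Z0 = {t1, t5, t6}, keep only states in Sat with some successor in Z. Already a fixed point.
Sat(EG (start -> send)) = {t1, t5, t6}
t3 ∉ Sat(EG (start -> send)) = {t1, t5, t6}, so the formula does not hold at t3.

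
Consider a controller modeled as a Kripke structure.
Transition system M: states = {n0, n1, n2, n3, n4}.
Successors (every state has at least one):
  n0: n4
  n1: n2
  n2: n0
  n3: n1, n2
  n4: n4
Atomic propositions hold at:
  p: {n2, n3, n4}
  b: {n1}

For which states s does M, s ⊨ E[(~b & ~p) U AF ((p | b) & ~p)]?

{n1}

Sat(~b) = {n0, n2, n3, n4}
Sat(~p) = {n0, n1}
Sat(~b & ~p) = {n0}
Sat(p | b) = {n1, n2, n3, n4}
Sat((p | b) & ~p) = {n1}
AF ((p | b) & ~p): least fixpoint, start Z0 = {n1}, add states with every successor in Z. Already a fixed point.
Sat(AF ((p | b) & ~p)) = {n1}
E[(~b & ~p) U AF ((p | b) & ~p)]: least fixpoint, start Z0 = Sat(AF ((p | b) & ~p)) = {n1}, add states in Sat(~b & ~p) with some successor in Z. Already a fixed point.
Sat(E[(~b & ~p) U AF ((p | b) & ~p)]) = {n1}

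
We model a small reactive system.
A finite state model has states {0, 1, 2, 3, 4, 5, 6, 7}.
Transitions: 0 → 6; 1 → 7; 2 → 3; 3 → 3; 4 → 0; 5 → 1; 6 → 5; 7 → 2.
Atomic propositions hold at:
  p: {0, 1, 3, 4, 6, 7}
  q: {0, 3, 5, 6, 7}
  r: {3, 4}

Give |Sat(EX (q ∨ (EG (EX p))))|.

7

Sat(EX p) = {s : some successor in {0, 1, 3, 4, 6, 7}} = {0, 1, 2, 3, 4, 5}
EG (EX p): greatest fixpoint, start Z0 = {0, 1, 2, 3, 4, 5}, keep only states in Sat with some successor in Z. Z1 = {2, 3, 4, 5}; Z2 = {2, 3}; fixed.
Sat(EG (EX p)) = {2, 3}
Sat(q ∨ (EG (EX p))) = {0, 2, 3, 5, 6, 7}
Sat(EX (q ∨ (EG (EX p)))) = {s : some successor in {0, 2, 3, 5, 6, 7}} = {0, 1, 2, 3, 4, 6, 7}
|Sat(EX (q ∨ (EG (EX p))))| = |{0, 1, 2, 3, 4, 6, 7}| = 7.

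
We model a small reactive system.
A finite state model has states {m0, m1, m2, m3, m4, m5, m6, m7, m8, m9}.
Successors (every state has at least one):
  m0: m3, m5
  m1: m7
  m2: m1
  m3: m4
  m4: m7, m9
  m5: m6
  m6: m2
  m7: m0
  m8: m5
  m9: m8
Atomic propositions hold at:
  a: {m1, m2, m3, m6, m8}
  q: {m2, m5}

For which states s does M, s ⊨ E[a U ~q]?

Sat(~q) = {m0, m1, m3, m4, m6, m7, m8, m9}
E[a U ~q]: least fixpoint, start Z0 = Sat(~q) = {m0, m1, m3, m4, m6, m7, m8, m9}, add states in Sat(a) with some successor in Z. Z1 = {m0, m1, m2, m3, m4, m6, m7, m8, m9}; fixed.
Sat(E[a U ~q]) = {m0, m1, m2, m3, m4, m6, m7, m8, m9}

{m0, m1, m2, m3, m4, m6, m7, m8, m9}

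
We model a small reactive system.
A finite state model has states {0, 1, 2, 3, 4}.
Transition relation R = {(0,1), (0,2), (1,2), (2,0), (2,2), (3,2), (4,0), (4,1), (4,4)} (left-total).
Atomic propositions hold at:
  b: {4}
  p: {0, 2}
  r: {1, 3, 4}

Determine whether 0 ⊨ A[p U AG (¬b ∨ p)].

Yes

Sat(¬b) = {0, 1, 2, 3}
Sat(¬b ∨ p) = {0, 1, 2, 3}
AG (¬b ∨ p): greatest fixpoint, start Z0 = {0, 1, 2, 3}, keep only states in Sat with every successor in Z. Already a fixed point.
Sat(AG (¬b ∨ p)) = {0, 1, 2, 3}
A[p U AG (¬b ∨ p)]: least fixpoint, start Z0 = Sat(AG (¬b ∨ p)) = {0, 1, 2, 3}, add states in Sat(p) with every successor in Z. Already a fixed point.
Sat(A[p U AG (¬b ∨ p)]) = {0, 1, 2, 3}
0 ∈ Sat(A[p U AG (¬b ∨ p)]) = {0, 1, 2, 3}, so the formula holds at 0.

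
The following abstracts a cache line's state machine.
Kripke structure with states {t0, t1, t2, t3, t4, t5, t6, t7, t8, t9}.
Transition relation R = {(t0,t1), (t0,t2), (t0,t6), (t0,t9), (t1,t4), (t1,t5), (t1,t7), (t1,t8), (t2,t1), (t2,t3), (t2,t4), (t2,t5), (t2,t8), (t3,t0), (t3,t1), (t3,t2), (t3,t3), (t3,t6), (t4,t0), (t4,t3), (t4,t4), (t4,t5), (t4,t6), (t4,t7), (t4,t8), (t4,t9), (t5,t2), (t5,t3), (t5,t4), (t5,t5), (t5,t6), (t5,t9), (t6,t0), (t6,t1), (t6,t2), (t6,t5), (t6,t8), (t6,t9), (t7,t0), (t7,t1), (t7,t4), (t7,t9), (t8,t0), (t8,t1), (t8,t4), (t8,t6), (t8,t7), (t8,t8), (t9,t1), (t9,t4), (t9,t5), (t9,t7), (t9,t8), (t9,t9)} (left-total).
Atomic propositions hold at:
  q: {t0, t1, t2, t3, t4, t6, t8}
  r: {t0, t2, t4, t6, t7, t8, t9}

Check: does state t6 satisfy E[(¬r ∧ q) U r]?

Sat(¬r) = {t1, t3, t5}
Sat(¬r ∧ q) = {t1, t3}
E[(¬r ∧ q) U r]: least fixpoint, start Z0 = Sat(r) = {t0, t2, t4, t6, t7, t8, t9}, add states in Sat(¬r ∧ q) with some successor in Z. Z1 = {t0, t1, t2, t3, t4, t6, t7, t8, t9}; fixed.
Sat(E[(¬r ∧ q) U r]) = {t0, t1, t2, t3, t4, t6, t7, t8, t9}
t6 ∈ Sat(E[(¬r ∧ q) U r]) = {t0, t1, t2, t3, t4, t6, t7, t8, t9}, so the formula holds at t6.

Yes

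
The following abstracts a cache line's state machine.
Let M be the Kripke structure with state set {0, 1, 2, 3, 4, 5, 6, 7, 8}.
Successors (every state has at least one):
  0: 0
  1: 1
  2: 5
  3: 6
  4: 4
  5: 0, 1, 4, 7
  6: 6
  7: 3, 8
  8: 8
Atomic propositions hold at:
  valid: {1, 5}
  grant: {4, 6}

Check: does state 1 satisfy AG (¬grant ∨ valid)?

Sat(¬grant) = {0, 1, 2, 3, 5, 7, 8}
Sat(¬grant ∨ valid) = {0, 1, 2, 3, 5, 7, 8}
AG (¬grant ∨ valid): greatest fixpoint, start Z0 = {0, 1, 2, 3, 5, 7, 8}, keep only states in Sat with every successor in Z. Z1 = {0, 1, 2, 7, 8}; Z2 = {0, 1, 8}; fixed.
Sat(AG (¬grant ∨ valid)) = {0, 1, 8}
1 ∈ Sat(AG (¬grant ∨ valid)) = {0, 1, 8}, so the formula holds at 1.

Yes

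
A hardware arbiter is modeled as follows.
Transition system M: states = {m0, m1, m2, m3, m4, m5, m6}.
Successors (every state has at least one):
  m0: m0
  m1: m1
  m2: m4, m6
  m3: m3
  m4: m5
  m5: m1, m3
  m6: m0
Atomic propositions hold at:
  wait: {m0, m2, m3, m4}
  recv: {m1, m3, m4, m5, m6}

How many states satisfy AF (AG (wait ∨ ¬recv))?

3

Sat(¬recv) = {m0, m2}
Sat(wait ∨ ¬recv) = {m0, m2, m3, m4}
AG (wait ∨ ¬recv): greatest fixpoint, start Z0 = {m0, m2, m3, m4}, keep only states in Sat with every successor in Z. Z1 = {m0, m3}; fixed.
Sat(AG (wait ∨ ¬recv)) = {m0, m3}
AF (AG (wait ∨ ¬recv)): least fixpoint, start Z0 = {m0, m3}, add states with every successor in Z. Z1 = {m0, m3, m6}; fixed.
Sat(AF (AG (wait ∨ ¬recv))) = {m0, m3, m6}
|Sat(AF (AG (wait ∨ ¬recv)))| = |{m0, m3, m6}| = 3.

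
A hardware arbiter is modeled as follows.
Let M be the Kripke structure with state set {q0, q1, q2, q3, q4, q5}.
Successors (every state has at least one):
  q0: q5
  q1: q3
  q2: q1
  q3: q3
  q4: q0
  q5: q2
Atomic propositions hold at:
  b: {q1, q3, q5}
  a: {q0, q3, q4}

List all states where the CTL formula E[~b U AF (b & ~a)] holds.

Sat(~b) = {q0, q2, q4}
Sat(~a) = {q1, q2, q5}
Sat(b & ~a) = {q1, q5}
AF (b & ~a): least fixpoint, start Z0 = {q1, q5}, add states with every successor in Z. Z1 = {q0, q1, q2, q5}; Z2 = {q0, q1, q2, q4, q5}; fixed.
Sat(AF (b & ~a)) = {q0, q1, q2, q4, q5}
E[~b U AF (b & ~a)]: least fixpoint, start Z0 = Sat(AF (b & ~a)) = {q0, q1, q2, q4, q5}, add states in Sat(~b) with some successor in Z. Already a fixed point.
Sat(E[~b U AF (b & ~a)]) = {q0, q1, q2, q4, q5}

{q0, q1, q2, q4, q5}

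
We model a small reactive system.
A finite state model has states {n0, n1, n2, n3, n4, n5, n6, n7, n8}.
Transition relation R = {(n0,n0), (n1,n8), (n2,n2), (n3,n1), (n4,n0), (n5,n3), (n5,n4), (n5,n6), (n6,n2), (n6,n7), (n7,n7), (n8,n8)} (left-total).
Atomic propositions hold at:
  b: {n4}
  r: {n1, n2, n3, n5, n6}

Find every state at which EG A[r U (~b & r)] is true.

{n2, n5, n6}

Sat(~b) = {n0, n1, n2, n3, n5, n6, n7, n8}
Sat(~b & r) = {n1, n2, n3, n5, n6}
A[r U (~b & r)]: least fixpoint, start Z0 = Sat((~b & r)) = {n1, n2, n3, n5, n6}, add states in Sat(r) with every successor in Z. Already a fixed point.
Sat(A[r U (~b & r)]) = {n1, n2, n3, n5, n6}
EG A[r U (~b & r)]: greatest fixpoint, start Z0 = {n1, n2, n3, n5, n6}, keep only states in Sat with some successor in Z. Z1 = {n2, n3, n5, n6}; Z2 = {n2, n5, n6}; fixed.
Sat(EG A[r U (~b & r)]) = {n2, n5, n6}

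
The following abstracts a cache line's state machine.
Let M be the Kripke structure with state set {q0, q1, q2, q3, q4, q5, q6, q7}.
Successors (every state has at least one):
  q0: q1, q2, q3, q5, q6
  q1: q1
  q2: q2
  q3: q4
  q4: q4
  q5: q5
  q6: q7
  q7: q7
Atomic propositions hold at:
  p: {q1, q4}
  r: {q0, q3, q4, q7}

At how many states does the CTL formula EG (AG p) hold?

2

AG p: greatest fixpoint, start Z0 = {q1, q4}, keep only states in Sat with every successor in Z. Already a fixed point.
Sat(AG p) = {q1, q4}
EG (AG p): greatest fixpoint, start Z0 = {q1, q4}, keep only states in Sat with some successor in Z. Already a fixed point.
Sat(EG (AG p)) = {q1, q4}
|Sat(EG (AG p))| = |{q1, q4}| = 2.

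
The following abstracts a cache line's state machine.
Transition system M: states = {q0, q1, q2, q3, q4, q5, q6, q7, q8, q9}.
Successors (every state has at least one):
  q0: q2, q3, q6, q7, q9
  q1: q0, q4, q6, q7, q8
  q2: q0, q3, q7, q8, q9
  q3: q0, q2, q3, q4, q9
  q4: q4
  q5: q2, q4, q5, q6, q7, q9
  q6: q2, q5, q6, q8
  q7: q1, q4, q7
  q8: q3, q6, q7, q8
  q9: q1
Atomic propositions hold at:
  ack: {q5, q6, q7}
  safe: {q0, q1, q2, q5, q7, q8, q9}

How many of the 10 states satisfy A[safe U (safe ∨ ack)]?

Sat(safe ∨ ack) = {q0, q1, q2, q5, q6, q7, q8, q9}
A[safe U (safe ∨ ack)]: least fixpoint, start Z0 = Sat((safe ∨ ack)) = {q0, q1, q2, q5, q6, q7, q8, q9}, add states in Sat(safe) with every successor in Z. Already a fixed point.
Sat(A[safe U (safe ∨ ack)]) = {q0, q1, q2, q5, q6, q7, q8, q9}
|Sat(A[safe U (safe ∨ ack)])| = |{q0, q1, q2, q5, q6, q7, q8, q9}| = 8.

8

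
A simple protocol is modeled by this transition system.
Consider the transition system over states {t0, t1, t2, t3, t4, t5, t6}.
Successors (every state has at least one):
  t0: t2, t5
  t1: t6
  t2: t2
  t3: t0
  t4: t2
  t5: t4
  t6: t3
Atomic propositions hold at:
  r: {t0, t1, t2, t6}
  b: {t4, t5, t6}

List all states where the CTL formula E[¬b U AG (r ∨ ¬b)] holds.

Sat(¬b) = {t0, t1, t2, t3}
Sat(r ∨ ¬b) = {t0, t1, t2, t3, t6}
AG (r ∨ ¬b): greatest fixpoint, start Z0 = {t0, t1, t2, t3, t6}, keep only states in Sat with every successor in Z. Z1 = {t1, t2, t3, t6}; Z2 = {t1, t2, t6}; Z3 = {t1, t2}; Z4 = {t2}; fixed.
Sat(AG (r ∨ ¬b)) = {t2}
E[¬b U AG (r ∨ ¬b)]: least fixpoint, start Z0 = Sat(AG (r ∨ ¬b)) = {t2}, add states in Sat(¬b) with some successor in Z. Z1 = {t0, t2}; Z2 = {t0, t2, t3}; fixed.
Sat(E[¬b U AG (r ∨ ¬b)]) = {t0, t2, t3}

{t0, t2, t3}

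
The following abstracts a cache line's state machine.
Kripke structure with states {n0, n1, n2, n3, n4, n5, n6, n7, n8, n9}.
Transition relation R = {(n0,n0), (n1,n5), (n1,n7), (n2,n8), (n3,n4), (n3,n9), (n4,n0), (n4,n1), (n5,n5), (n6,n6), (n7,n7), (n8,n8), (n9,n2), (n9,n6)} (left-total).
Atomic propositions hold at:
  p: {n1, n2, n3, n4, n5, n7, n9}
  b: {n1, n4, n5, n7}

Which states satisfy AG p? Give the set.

AG p: greatest fixpoint, start Z0 = {n1, n2, n3, n4, n5, n7, n9}, keep only states in Sat with every successor in Z. Z1 = {n1, n3, n5, n7}; Z2 = {n1, n5, n7}; fixed.
Sat(AG p) = {n1, n5, n7}

{n1, n5, n7}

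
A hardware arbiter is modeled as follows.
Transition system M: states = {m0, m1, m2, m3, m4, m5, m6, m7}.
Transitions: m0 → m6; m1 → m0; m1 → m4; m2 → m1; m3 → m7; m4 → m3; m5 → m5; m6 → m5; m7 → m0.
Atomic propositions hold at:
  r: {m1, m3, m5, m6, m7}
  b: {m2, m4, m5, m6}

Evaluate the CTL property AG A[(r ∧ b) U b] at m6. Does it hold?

Sat(r ∧ b) = {m5, m6}
A[(r ∧ b) U b]: least fixpoint, start Z0 = Sat(b) = {m2, m4, m5, m6}, add states in Sat(r ∧ b) with every successor in Z. Already a fixed point.
Sat(A[(r ∧ b) U b]) = {m2, m4, m5, m6}
AG A[(r ∧ b) U b]: greatest fixpoint, start Z0 = {m2, m4, m5, m6}, keep only states in Sat with every successor in Z. Z1 = {m5, m6}; fixed.
Sat(AG A[(r ∧ b) U b]) = {m5, m6}
m6 ∈ Sat(AG A[(r ∧ b) U b]) = {m5, m6}, so the formula holds at m6.

Yes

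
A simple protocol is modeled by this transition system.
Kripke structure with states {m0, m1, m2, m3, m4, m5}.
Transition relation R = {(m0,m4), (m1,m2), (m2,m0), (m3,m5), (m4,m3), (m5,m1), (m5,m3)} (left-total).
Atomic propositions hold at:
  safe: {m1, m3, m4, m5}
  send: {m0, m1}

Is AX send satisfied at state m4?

Sat(AX send) = {s : every successor in {m0, m1}} = {m2}
m4 ∉ Sat(AX send) = {m2}, so the formula does not hold at m4.

No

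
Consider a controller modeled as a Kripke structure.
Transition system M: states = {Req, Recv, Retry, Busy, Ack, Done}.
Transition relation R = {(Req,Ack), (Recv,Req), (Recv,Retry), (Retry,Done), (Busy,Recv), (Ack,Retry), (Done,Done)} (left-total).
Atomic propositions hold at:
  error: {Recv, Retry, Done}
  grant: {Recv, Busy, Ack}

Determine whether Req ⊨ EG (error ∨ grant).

Sat(error ∨ grant) = {Recv, Retry, Busy, Ack, Done}
EG (error ∨ grant): greatest fixpoint, start Z0 = {Recv, Retry, Busy, Ack, Done}, keep only states in Sat with some successor in Z. Already a fixed point.
Sat(EG (error ∨ grant)) = {Recv, Retry, Busy, Ack, Done}
Req ∉ Sat(EG (error ∨ grant)) = {Recv, Retry, Busy, Ack, Done}, so the formula does not hold at Req.

No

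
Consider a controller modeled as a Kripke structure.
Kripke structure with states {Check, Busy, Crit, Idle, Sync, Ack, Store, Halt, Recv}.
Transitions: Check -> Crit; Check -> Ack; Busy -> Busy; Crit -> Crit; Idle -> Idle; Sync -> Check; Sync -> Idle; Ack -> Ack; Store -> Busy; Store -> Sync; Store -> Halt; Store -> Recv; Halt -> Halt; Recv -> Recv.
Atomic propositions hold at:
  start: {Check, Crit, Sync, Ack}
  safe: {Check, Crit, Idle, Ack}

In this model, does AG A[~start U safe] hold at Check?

Sat(~start) = {Busy, Idle, Store, Halt, Recv}
A[~start U safe]: least fixpoint, start Z0 = Sat(safe) = {Check, Crit, Idle, Ack}, add states in Sat(~start) with every successor in Z. Already a fixed point.
Sat(A[~start U safe]) = {Check, Crit, Idle, Ack}
AG A[~start U safe]: greatest fixpoint, start Z0 = {Check, Crit, Idle, Ack}, keep only states in Sat with every successor in Z. Already a fixed point.
Sat(AG A[~start U safe]) = {Check, Crit, Idle, Ack}
Check ∈ Sat(AG A[~start U safe]) = {Check, Crit, Idle, Ack}, so the formula holds at Check.

Yes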